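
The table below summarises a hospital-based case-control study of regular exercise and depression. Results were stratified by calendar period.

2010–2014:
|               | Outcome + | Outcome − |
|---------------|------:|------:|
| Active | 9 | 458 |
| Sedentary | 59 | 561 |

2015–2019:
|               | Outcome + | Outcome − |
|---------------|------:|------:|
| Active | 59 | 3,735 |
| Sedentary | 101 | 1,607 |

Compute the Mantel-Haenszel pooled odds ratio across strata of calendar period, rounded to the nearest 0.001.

0.234

OR_MH = Σ(aᵢdᵢ/nᵢ) / Σ(bᵢcᵢ/nᵢ), where nᵢ is the stratum total.
Stratum 1 (2010–2014): n = 1087; a·d/n = 9·561/1087 = 4.6449; b·c/n = 458·59/1087 = 24.8592
Stratum 2 (2015–2019): n = 5502; a·d/n = 59·1607/5502 = 17.2325; b·c/n = 3735·101/5502 = 68.5632
OR_MH = (4.6449 + 17.2325) / (24.8592 + 68.5632) = 21.8774 / 93.4225 = 0.23418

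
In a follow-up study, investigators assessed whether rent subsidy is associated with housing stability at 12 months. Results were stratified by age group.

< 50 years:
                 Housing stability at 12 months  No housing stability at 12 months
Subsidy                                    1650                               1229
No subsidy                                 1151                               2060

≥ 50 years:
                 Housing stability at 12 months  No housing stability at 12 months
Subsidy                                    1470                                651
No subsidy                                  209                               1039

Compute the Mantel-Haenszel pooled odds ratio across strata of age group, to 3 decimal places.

3.710

OR_MH = Σ(aᵢdᵢ/nᵢ) / Σ(bᵢcᵢ/nᵢ), where nᵢ is the stratum total.
Stratum 1 (< 50 years): n = 6090; a·d/n = 1650·2060/6090 = 558.1281; b·c/n = 1229·1151/6090 = 232.2790
Stratum 2 (≥ 50 years): n = 3369; a·d/n = 1470·1039/3369 = 453.3482; b·c/n = 651·209/3369 = 40.3856
OR_MH = (558.1281 + 453.3482) / (232.2790 + 40.3856) = 1011.4763 / 272.6646 = 3.70960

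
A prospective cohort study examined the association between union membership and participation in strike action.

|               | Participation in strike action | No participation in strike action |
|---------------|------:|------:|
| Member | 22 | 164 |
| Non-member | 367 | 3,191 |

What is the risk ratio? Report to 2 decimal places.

Cells: a = 22, b = 164, c = 367, d = 3191.
Risk in exposed = 22/186 = 0.11828; risk in unexposed = 367/3558 = 0.10315.
RR = 0.11828 / 0.10315 = 1.14670
The risk among the exposed is 1.15 times that among the unexposed.

1.15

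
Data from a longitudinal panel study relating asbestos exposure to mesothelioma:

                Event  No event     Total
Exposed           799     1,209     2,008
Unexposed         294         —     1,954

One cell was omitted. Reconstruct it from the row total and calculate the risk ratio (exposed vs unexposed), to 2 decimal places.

The missing cell is in the unexposed row: 1954 − 294 = 1660.
So a = 799, b = 1209, c = 294, d = 1660.
RR = [a/(a+b)] / [c/(c+d)] = (799/2008) / (294/1954) = 0.39791/0.15046 = 2.64460

2.64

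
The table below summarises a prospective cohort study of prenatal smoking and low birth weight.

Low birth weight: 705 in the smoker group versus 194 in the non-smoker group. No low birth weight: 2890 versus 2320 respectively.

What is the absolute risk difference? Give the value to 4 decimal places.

0.1189

From the description: a = 705, b = 2890, c = 194, d = 2320.
Risk in exposed = 705/3595 = 0.196106; risk in unexposed = 194/2514 = 0.077168.
Risk difference = 0.196106 − 0.077168 = 0.118938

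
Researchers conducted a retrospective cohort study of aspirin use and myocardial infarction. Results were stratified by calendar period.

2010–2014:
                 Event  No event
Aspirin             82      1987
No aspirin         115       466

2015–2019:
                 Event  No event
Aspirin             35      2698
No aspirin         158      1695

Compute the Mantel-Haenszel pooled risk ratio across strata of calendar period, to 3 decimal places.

RR_MH = Σ(aᵢ·n₀ᵢ/nᵢ) / Σ(cᵢ·n₁ᵢ/nᵢ), with n₁ᵢ = aᵢ+bᵢ (exposed), n₀ᵢ = cᵢ+dᵢ (unexposed), nᵢ = n₁ᵢ+n₀ᵢ.
Stratum 1 (2010–2014): n₁ = 2069, n₀ = 581, n = 2650; a·n₀/n = 82·581/2650 = 17.9781; c·n₁/n = 115·2069/2650 = 89.7868
Stratum 2 (2015–2019): n₁ = 2733, n₀ = 1853, n = 4586; a·n₀/n = 35·1853/4586 = 14.1420; c·n₁/n = 158·2733/4586 = 94.1592
RR_MH = (17.9781 + 14.1420) / (89.7868 + 94.1592) = 32.1201 / 183.9460 = 0.17462

0.175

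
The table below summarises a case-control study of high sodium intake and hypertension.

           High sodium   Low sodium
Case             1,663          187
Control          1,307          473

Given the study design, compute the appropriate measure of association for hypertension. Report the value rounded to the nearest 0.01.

Reading the table with exposure as columns: a = 1663 (High sodium, case), b = 1307 (High sodium, non-case), c = 187 (Low sodium, case), d = 473.
This is a case-control study: participants were sampled on outcome status, so risks in the source population cannot be estimated directly — relative risk is not valid here. The odds ratio is the appropriate measure.
OR = (a·d)/(b·c) = (1663 × 473) / (1307 × 187) = 786599 / 244409 = 3.21837

3.22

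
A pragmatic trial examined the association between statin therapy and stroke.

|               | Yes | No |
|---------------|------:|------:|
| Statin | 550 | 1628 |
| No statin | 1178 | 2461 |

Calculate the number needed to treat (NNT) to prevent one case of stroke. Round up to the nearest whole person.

15

Risk in treated group = 550/2178 = 0.25253; risk in control = 1178/3639 = 0.32372.
Absolute risk reduction = 0.32372 − 0.25253 = 0.07119
NNT = 1 / ARR = 1 / 0.07119 = 14.047 → round up → 15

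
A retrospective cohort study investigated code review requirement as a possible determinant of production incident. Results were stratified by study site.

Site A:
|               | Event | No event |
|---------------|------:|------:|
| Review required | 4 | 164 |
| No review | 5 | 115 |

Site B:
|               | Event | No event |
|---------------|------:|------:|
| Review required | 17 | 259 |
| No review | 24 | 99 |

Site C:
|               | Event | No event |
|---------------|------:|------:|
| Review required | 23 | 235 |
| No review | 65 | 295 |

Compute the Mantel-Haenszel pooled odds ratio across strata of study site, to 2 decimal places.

OR_MH = Σ(aᵢdᵢ/nᵢ) / Σ(bᵢcᵢ/nᵢ), where nᵢ is the stratum total.
Stratum 1 (Site A): n = 288; a·d/n = 4·115/288 = 1.5972; b·c/n = 164·5/288 = 2.8472
Stratum 2 (Site B): n = 399; a·d/n = 17·99/399 = 4.2180; b·c/n = 259·24/399 = 15.5789
Stratum 3 (Site C): n = 618; a·d/n = 23·295/618 = 10.9790; b·c/n = 235·65/618 = 24.7168
OR_MH = (1.5972 + 4.2180 + 10.9790) / (2.8472 + 15.5789 + 24.7168) = 16.7942 / 43.1430 = 0.38927

0.39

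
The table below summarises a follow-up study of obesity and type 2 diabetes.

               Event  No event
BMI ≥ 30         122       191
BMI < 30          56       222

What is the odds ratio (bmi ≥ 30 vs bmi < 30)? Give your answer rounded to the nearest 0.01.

2.53

Cells: a = 122, b = 191, c = 56, d = 222.
OR = (a·d)/(b·c) = (122 × 222) / (191 × 56) = 27084 / 10696 = 2.53216
The odds of type 2 diabetes are about 2.53 times as high in the bmi ≥ 30 group.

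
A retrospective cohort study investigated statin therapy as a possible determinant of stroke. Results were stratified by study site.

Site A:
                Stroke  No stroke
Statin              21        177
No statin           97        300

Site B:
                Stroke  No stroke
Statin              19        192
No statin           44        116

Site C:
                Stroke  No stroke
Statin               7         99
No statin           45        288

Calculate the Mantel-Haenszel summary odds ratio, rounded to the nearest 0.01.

0.34

OR_MH = Σ(aᵢdᵢ/nᵢ) / Σ(bᵢcᵢ/nᵢ), where nᵢ is the stratum total.
Stratum 1 (Site A): n = 595; a·d/n = 21·300/595 = 10.5882; b·c/n = 177·97/595 = 28.8555
Stratum 2 (Site B): n = 371; a·d/n = 19·116/371 = 5.9407; b·c/n = 192·44/371 = 22.7709
Stratum 3 (Site C): n = 439; a·d/n = 7·288/439 = 4.5923; b·c/n = 99·45/439 = 10.1481
OR_MH = (10.5882 + 5.9407 + 4.5923) / (28.8555 + 22.7709 + 10.1481) = 21.1212 / 61.7744 = 0.34191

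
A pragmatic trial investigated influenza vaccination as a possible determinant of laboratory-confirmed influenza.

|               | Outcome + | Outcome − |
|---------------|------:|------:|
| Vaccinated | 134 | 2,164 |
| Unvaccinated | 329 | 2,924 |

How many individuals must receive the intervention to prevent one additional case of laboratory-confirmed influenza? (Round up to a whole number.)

24

Risk in treated group = 134/2298 = 0.05831; risk in control = 329/3253 = 0.10114.
Absolute risk reduction = 0.10114 − 0.05831 = 0.04283
NNT = 1 / ARR = 1 / 0.04283 = 23.350 → round up → 24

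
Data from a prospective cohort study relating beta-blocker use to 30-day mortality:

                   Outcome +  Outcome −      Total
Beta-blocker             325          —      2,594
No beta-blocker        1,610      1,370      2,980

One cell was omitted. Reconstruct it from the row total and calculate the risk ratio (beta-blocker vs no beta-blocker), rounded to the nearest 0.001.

The missing cell is in the exposed row: 2594 − 325 = 2269.
So a = 325, b = 2269, c = 1610, d = 1370.
RR = [a/(a+b)] / [c/(c+d)] = (325/2594) / (1610/2980) = 0.12529/0.54027 = 0.23190

0.232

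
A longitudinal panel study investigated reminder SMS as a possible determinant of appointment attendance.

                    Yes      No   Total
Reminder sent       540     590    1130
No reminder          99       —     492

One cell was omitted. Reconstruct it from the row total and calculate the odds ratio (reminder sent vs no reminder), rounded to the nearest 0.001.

The missing cell is in the unexposed row: 492 − 99 = 393.
So a = 540, b = 590, c = 99, d = 393.
OR = (a·d)/(b·c) = (540 × 393) / (590 × 99) = 212220 / 58410 = 3.63328

3.633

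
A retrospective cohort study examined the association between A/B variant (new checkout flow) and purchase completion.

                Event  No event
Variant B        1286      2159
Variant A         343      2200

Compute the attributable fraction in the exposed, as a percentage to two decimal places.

Cells: a = 1286, b = 2159, c = 343, d = 2200.
Risk in exposed = 1286/3445 = 0.37329; risk in unexposed = 343/2543 = 0.13488.
RR = 0.37329/0.13488 = 2.76760
AR% = (RR − 1)/RR × 100 = (2.76760 − 1)/2.76760 × 100 = 63.8677%

63.87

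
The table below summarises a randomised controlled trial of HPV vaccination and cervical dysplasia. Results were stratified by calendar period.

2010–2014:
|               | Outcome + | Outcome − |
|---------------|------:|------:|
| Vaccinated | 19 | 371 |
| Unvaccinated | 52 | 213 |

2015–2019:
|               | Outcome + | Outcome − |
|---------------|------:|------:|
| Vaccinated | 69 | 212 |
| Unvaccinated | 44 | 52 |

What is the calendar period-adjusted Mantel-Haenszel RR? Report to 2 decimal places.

RR_MH = Σ(aᵢ·n₀ᵢ/nᵢ) / Σ(cᵢ·n₁ᵢ/nᵢ), with n₁ᵢ = aᵢ+bᵢ (exposed), n₀ᵢ = cᵢ+dᵢ (unexposed), nᵢ = n₁ᵢ+n₀ᵢ.
Stratum 1 (2010–2014): n₁ = 390, n₀ = 265, n = 655; a·n₀/n = 19·265/655 = 7.6870; c·n₁/n = 52·390/655 = 30.9618
Stratum 2 (2015–2019): n₁ = 281, n₀ = 96, n = 377; a·n₀/n = 69·96/377 = 17.5703; c·n₁/n = 44·281/377 = 32.7958
RR_MH = (7.6870 + 17.5703) / (30.9618 + 32.7958) = 25.2573 / 63.7576 = 0.39615

0.40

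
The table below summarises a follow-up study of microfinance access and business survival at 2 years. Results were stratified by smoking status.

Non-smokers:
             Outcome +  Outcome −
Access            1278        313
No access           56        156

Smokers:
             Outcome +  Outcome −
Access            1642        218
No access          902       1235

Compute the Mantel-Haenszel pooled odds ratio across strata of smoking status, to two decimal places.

OR_MH = Σ(aᵢdᵢ/nᵢ) / Σ(bᵢcᵢ/nᵢ), where nᵢ is the stratum total.
Stratum 1 (Non-smokers): n = 1803; a·d/n = 1278·156/1803 = 110.5757; b·c/n = 313·56/1803 = 9.7216
Stratum 2 (Smokers): n = 3997; a·d/n = 1642·1235/3997 = 507.3480; b·c/n = 218·902/3997 = 49.1959
OR_MH = (110.5757 + 507.3480) / (9.7216 + 49.1959) = 617.9237 / 58.9175 = 10.48795

10.49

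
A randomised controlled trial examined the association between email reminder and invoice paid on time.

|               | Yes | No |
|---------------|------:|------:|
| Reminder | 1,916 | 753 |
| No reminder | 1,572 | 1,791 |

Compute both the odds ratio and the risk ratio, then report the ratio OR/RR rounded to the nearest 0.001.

Cells: a = 1916, b = 753, c = 1572, d = 1791.
OR = (1916·1791)/(753·1572) = 3431556/1183716 = 2.89897
Risk in exposed = 1916/2669 = 0.71787; risk in unexposed = 1572/3363 = 0.46744; RR = 1.53575
OR/RR = 2.89897 / 1.53575 = 1.88765
The outcome is not rare, so the OR lies further from 1 than the RR.

1.888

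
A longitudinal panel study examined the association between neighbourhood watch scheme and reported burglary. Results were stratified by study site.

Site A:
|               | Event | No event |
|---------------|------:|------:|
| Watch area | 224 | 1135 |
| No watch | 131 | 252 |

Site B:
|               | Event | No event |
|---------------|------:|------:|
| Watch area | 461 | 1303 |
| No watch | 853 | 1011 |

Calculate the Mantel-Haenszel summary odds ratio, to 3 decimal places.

0.411

OR_MH = Σ(aᵢdᵢ/nᵢ) / Σ(bᵢcᵢ/nᵢ), where nᵢ is the stratum total.
Stratum 1 (Site A): n = 1742; a·d/n = 224·252/1742 = 32.4041; b·c/n = 1135·131/1742 = 85.3530
Stratum 2 (Site B): n = 3628; a·d/n = 461·1011/3628 = 128.4650; b·c/n = 1303·853/3628 = 306.3558
OR_MH = (32.4041 + 128.4650) / (85.3530 + 306.3558) = 160.8691 / 391.7089 = 0.41069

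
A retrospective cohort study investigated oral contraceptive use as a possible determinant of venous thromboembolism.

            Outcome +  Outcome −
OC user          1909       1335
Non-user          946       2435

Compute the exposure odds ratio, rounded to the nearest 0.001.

3.681

Cells: a = 1909, b = 1335, c = 946, d = 2435.
OR = (a·d)/(b·c) = (1909 × 2435) / (1335 × 946) = 4648415 / 1262910 = 3.68072
The odds of venous thromboembolism are about 3.68 times as high in the oc user group.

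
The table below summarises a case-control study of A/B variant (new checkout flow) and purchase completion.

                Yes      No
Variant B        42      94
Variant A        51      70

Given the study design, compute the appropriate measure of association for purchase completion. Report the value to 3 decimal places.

0.613

Cells: a = 42, b = 94, c = 51, d = 70.
This is a case-control study: participants were sampled on outcome status, so risks in the source population cannot be estimated directly — relative risk is not valid here. The odds ratio is the appropriate measure.
OR = (a·d)/(b·c) = (42 × 70) / (94 × 51) = 2940 / 4794 = 0.61327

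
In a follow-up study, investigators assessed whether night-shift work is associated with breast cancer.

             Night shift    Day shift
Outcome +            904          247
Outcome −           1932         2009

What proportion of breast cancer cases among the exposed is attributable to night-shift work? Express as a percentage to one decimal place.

Reading the table with exposure as columns: a = 904 (Night shift, case), b = 1932 (Night shift, non-case), c = 247 (Day shift, case), d = 2009.
Risk in exposed = 904/2836 = 0.31876; risk in unexposed = 247/2256 = 0.10949.
RR = 0.31876/0.10949 = 2.91142
AR% = (RR − 1)/RR × 100 = (2.91142 − 1)/2.91142 × 100 = 65.6525%

65.7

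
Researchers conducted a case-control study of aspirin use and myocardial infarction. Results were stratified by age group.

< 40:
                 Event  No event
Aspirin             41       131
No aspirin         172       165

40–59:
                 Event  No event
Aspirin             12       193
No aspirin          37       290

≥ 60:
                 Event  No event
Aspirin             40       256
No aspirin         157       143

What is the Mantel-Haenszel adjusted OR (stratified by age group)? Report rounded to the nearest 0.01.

OR_MH = Σ(aᵢdᵢ/nᵢ) / Σ(bᵢcᵢ/nᵢ), where nᵢ is the stratum total.
Stratum 1 (< 40): n = 509; a·d/n = 41·165/509 = 13.2908; b·c/n = 131·172/509 = 44.2672
Stratum 2 (40–59): n = 532; a·d/n = 12·290/532 = 6.5414; b·c/n = 193·37/532 = 13.4229
Stratum 3 (≥ 60): n = 596; a·d/n = 40·143/596 = 9.5973; b·c/n = 256·157/596 = 67.4362
OR_MH = (13.2908 + 6.5414 + 9.5973) / (44.2672 + 13.4229 + 67.4362) = 29.4294 / 125.1264 = 0.23520

0.24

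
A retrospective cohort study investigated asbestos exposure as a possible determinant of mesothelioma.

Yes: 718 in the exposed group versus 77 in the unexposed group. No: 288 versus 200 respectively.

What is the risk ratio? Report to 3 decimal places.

2.568

From the description: a = 718, b = 288, c = 77, d = 200.
Risk in exposed = 718/1006 = 0.71372; risk in unexposed = 77/277 = 0.27798.
RR = 0.71372 / 0.27798 = 2.56753
The risk among the exposed is 2.57 times that among the unexposed.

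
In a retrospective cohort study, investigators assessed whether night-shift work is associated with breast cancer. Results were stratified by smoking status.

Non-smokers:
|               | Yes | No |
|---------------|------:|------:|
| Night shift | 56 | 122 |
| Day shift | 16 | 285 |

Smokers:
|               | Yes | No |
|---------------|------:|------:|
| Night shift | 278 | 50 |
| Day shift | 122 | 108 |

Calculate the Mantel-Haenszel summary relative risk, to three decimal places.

1.929

RR_MH = Σ(aᵢ·n₀ᵢ/nᵢ) / Σ(cᵢ·n₁ᵢ/nᵢ), with n₁ᵢ = aᵢ+bᵢ (exposed), n₀ᵢ = cᵢ+dᵢ (unexposed), nᵢ = n₁ᵢ+n₀ᵢ.
Stratum 1 (Non-smokers): n₁ = 178, n₀ = 301, n = 479; a·n₀/n = 56·301/479 = 35.1900; c·n₁/n = 16·178/479 = 5.9457
Stratum 2 (Smokers): n₁ = 328, n₀ = 230, n = 558; a·n₀/n = 278·230/558 = 114.5878; c·n₁/n = 122·328/558 = 71.7133
RR_MH = (35.1900 + 114.5878) / (5.9457 + 71.7133) = 149.7778 / 77.6590 = 1.92866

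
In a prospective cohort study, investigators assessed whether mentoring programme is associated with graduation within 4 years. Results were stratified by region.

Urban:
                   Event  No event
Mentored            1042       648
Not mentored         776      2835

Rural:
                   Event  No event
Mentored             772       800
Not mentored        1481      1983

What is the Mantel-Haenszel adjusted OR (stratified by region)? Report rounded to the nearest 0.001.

OR_MH = Σ(aᵢdᵢ/nᵢ) / Σ(bᵢcᵢ/nᵢ), where nᵢ is the stratum total.
Stratum 1 (Urban): n = 5301; a·d/n = 1042·2835/5301 = 557.2666; b·c/n = 648·776/5301 = 94.8591
Stratum 2 (Rural): n = 5036; a·d/n = 772·1983/5036 = 303.9865; b·c/n = 800·1481/5036 = 235.2661
OR_MH = (557.2666 + 303.9865) / (94.8591 + 235.2661) = 861.2531 / 330.1252 = 2.60887

2.609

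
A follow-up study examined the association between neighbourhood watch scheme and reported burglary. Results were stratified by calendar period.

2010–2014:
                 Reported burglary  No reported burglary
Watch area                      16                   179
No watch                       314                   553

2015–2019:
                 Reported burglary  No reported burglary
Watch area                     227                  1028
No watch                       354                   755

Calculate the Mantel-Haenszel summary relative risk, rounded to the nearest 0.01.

0.49

RR_MH = Σ(aᵢ·n₀ᵢ/nᵢ) / Σ(cᵢ·n₁ᵢ/nᵢ), with n₁ᵢ = aᵢ+bᵢ (exposed), n₀ᵢ = cᵢ+dᵢ (unexposed), nᵢ = n₁ᵢ+n₀ᵢ.
Stratum 1 (2010–2014): n₁ = 195, n₀ = 867, n = 1062; a·n₀/n = 16·867/1062 = 13.0621; c·n₁/n = 314·195/1062 = 57.6554
Stratum 2 (2015–2019): n₁ = 1255, n₀ = 1109, n = 2364; a·n₀/n = 227·1109/2364 = 106.4903; c·n₁/n = 354·1255/2364 = 187.9315
RR_MH = (13.0621 + 106.4903) / (57.6554 + 187.9315) = 119.5524 / 245.5868 = 0.48680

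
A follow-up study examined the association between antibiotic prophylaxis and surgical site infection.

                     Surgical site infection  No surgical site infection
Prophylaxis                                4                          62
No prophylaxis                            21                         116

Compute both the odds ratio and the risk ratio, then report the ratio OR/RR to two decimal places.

Cells: a = 4, b = 62, c = 21, d = 116.
OR = (4·116)/(62·21) = 464/1302 = 0.35637
Risk in exposed = 4/66 = 0.06061; risk in unexposed = 21/137 = 0.15328; RR = 0.39538
OR/RR = 0.35637 / 0.39538 = 0.90134
The outcome is not rare, so the OR lies further from 1 than the RR.

0.90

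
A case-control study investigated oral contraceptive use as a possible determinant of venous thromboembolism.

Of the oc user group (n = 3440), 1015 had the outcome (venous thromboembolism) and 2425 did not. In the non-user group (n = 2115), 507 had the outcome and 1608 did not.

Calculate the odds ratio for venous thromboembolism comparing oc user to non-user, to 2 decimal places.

1.33

From the description: a = 1015, b = 2425, c = 507, d = 1608.
OR = (a·d)/(b·c) = (1015 × 1608) / (2425 × 507) = 1632120 / 1229475 = 1.32749
The odds of venous thromboembolism are about 1.33 times as high in the oc user group.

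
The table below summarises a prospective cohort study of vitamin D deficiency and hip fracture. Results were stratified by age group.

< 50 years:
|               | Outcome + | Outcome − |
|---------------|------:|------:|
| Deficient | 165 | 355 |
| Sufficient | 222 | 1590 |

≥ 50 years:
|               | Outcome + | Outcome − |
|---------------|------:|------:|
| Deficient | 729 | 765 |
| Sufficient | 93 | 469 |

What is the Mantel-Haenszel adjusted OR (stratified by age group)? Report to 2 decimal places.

4.08

OR_MH = Σ(aᵢdᵢ/nᵢ) / Σ(bᵢcᵢ/nᵢ), where nᵢ is the stratum total.
Stratum 1 (< 50 years): n = 2332; a·d/n = 165·1590/2332 = 112.5000; b·c/n = 355·222/2332 = 33.7950
Stratum 2 (≥ 50 years): n = 2056; a·d/n = 729·469/2056 = 166.2943; b·c/n = 765·93/2056 = 34.6036
OR_MH = (112.5000 + 166.2943) / (33.7950 + 34.6036) = 278.7943 / 68.3986 = 4.07602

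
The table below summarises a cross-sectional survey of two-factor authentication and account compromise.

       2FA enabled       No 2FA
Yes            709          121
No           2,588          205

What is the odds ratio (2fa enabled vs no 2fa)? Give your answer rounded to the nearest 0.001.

Reading the table with exposure as columns: a = 709 (2FA enabled, case), b = 2588 (2FA enabled, non-case), c = 121 (No 2FA, case), d = 205.
OR = (a·d)/(b·c) = (709 × 205) / (2588 × 121) = 145345 / 313148 = 0.46414
Exposure is associated with lower odds of account compromise (OR = 0.46 < 1).

0.464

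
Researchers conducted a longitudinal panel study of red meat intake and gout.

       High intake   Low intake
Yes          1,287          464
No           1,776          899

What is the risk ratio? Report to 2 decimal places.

1.23

Reading the table with exposure as columns: a = 1287 (High intake, case), b = 1776 (High intake, non-case), c = 464 (Low intake, case), d = 899.
Risk in exposed = 1287/3063 = 0.42018; risk in unexposed = 464/1363 = 0.34043.
RR = 0.42018 / 0.34043 = 1.23427
The risk among the exposed is 1.23 times that among the unexposed.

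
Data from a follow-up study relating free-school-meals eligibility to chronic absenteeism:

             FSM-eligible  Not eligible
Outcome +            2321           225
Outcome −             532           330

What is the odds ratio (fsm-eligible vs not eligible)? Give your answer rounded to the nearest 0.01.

6.40

Reading the table with exposure as columns: a = 2321 (FSM-eligible, case), b = 532 (FSM-eligible, non-case), c = 225 (Not eligible, case), d = 330.
OR = (a·d)/(b·c) = (2321 × 330) / (532 × 225) = 765930 / 119700 = 6.39875
The odds of chronic absenteeism are about 6.40 times as high in the fsm-eligible group.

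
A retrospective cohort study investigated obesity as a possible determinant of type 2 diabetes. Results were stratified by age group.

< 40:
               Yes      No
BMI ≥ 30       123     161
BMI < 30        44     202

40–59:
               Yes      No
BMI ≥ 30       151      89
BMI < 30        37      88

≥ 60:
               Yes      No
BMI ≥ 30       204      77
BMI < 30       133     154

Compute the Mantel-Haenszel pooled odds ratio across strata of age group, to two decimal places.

OR_MH = Σ(aᵢdᵢ/nᵢ) / Σ(bᵢcᵢ/nᵢ), where nᵢ is the stratum total.
Stratum 1 (< 40): n = 530; a·d/n = 123·202/530 = 46.8792; b·c/n = 161·44/530 = 13.3660
Stratum 2 (40–59): n = 365; a·d/n = 151·88/365 = 36.4055; b·c/n = 89·37/365 = 9.0219
Stratum 3 (≥ 60): n = 568; a·d/n = 204·154/568 = 55.3099; b·c/n = 77·133/568 = 18.0299
OR_MH = (46.8792 + 36.4055 + 55.3099) / (13.3660 + 9.0219 + 18.0299) = 138.5946 / 40.4179 = 3.42904

3.43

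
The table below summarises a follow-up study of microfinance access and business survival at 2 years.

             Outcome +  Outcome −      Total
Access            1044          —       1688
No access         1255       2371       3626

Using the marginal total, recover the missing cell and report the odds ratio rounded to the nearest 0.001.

3.063

The missing cell is in the exposed row: 1688 − 1044 = 644.
So a = 1044, b = 644, c = 1255, d = 2371.
OR = (a·d)/(b·c) = (1044 × 2371) / (644 × 1255) = 2475324 / 808220 = 3.06269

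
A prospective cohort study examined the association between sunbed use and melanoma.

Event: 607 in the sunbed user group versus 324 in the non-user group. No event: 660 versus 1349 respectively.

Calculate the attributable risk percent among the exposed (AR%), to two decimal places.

59.58

From the description: a = 607, b = 660, c = 324, d = 1349.
Risk in exposed = 607/1267 = 0.47908; risk in unexposed = 324/1673 = 0.19366.
RR = 0.47908/0.19366 = 2.47379
AR% = (RR − 1)/RR × 100 = (2.47379 − 1)/2.47379 × 100 = 59.5762%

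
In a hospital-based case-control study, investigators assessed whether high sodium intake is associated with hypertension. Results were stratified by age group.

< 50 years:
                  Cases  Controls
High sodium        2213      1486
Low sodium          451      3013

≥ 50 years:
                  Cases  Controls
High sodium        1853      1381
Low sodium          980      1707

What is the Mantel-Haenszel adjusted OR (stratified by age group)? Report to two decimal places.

OR_MH = Σ(aᵢdᵢ/nᵢ) / Σ(bᵢcᵢ/nᵢ), where nᵢ is the stratum total.
Stratum 1 (< 50 years): n = 7163; a·d/n = 2213·3013/7163 = 930.8626; b·c/n = 1486·451/7163 = 93.5622
Stratum 2 (≥ 50 years): n = 5921; a·d/n = 1853·1707/5921 = 534.2123; b·c/n = 1381·980/5921 = 228.5729
OR_MH = (930.8626 + 534.2123) / (93.5622 + 228.5729) = 1465.0749 / 322.1351 = 4.54801

4.55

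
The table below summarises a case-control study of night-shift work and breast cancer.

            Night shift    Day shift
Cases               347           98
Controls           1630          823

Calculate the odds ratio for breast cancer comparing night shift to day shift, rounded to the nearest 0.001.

1.788

Reading the table with exposure as columns: a = 347 (Night shift, case), b = 1630 (Night shift, non-case), c = 98 (Day shift, case), d = 823.
OR = (a·d)/(b·c) = (347 × 823) / (1630 × 98) = 285581 / 159740 = 1.78779
The odds of breast cancer are about 1.79 times as high in the night shift group.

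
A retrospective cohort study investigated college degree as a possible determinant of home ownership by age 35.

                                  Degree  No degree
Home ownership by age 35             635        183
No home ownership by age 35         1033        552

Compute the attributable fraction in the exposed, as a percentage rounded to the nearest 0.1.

34.6

Reading the table with exposure as columns: a = 635 (Degree, case), b = 1033 (Degree, non-case), c = 183 (No degree, case), d = 552.
Risk in exposed = 635/1668 = 0.38070; risk in unexposed = 183/735 = 0.24898.
RR = 0.38070/0.24898 = 1.52902
AR% = (RR − 1)/RR × 100 = (1.52902 − 1)/1.52902 × 100 = 34.5987%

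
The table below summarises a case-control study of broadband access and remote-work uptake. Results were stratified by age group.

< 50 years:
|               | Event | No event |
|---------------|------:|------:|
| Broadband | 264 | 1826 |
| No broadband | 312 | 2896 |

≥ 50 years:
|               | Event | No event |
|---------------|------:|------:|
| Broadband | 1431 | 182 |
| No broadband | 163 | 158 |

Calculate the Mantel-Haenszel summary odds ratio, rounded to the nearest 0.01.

OR_MH = Σ(aᵢdᵢ/nᵢ) / Σ(bᵢcᵢ/nᵢ), where nᵢ is the stratum total.
Stratum 1 (< 50 years): n = 5298; a·d/n = 264·2896/5298 = 144.3080; b·c/n = 1826·312/5298 = 107.5334
Stratum 2 (≥ 50 years): n = 1934; a·d/n = 1431·158/1934 = 116.9069; b·c/n = 182·163/1934 = 15.3392
OR_MH = (144.3080 + 116.9069) / (107.5334 + 15.3392) = 261.2150 / 122.8726 = 2.12590

2.13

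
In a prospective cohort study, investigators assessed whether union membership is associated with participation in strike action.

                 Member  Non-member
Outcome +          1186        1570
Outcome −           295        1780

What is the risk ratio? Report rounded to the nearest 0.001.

Reading the table with exposure as columns: a = 1186 (Member, case), b = 295 (Member, non-case), c = 1570 (Non-member, case), d = 1780.
Risk in exposed = 1186/1481 = 0.80081; risk in unexposed = 1570/3350 = 0.46866.
RR = 0.80081 / 0.46866 = 1.70874
The risk among the exposed is 1.71 times that among the unexposed.

1.709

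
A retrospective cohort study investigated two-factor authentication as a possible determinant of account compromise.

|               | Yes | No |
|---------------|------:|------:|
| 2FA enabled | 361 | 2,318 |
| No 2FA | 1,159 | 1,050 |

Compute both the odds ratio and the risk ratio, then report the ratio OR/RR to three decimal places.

Cells: a = 361, b = 2318, c = 1159, d = 1050.
OR = (361·1050)/(2318·1159) = 379050/2686562 = 0.14109
Risk in exposed = 361/2679 = 0.13475; risk in unexposed = 1159/2209 = 0.52467; RR = 0.25683
OR/RR = 0.14109 / 0.25683 = 0.54935
The outcome is not rare, so the OR lies further from 1 than the RR.

0.549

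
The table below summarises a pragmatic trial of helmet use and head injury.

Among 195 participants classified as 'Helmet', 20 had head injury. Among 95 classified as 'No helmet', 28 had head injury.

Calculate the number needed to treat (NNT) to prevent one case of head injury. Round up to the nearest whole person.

6

Risk in treated group = 20/195 = 0.10256; risk in control = 28/95 = 0.29474.
Absolute risk reduction = 0.29474 − 0.10256 = 0.19217
NNT = 1 / ARR = 1 / 0.19217 = 5.204 → round up → 6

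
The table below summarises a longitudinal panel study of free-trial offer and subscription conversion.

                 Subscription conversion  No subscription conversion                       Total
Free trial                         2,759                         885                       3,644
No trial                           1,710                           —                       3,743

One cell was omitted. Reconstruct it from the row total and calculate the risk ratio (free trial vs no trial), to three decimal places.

1.657

The missing cell is in the unexposed row: 3743 − 1710 = 2033.
So a = 2759, b = 885, c = 1710, d = 2033.
RR = [a/(a+b)] / [c/(c+d)] = (2759/3644) / (1710/3743) = 0.75714/0.45685 = 1.65728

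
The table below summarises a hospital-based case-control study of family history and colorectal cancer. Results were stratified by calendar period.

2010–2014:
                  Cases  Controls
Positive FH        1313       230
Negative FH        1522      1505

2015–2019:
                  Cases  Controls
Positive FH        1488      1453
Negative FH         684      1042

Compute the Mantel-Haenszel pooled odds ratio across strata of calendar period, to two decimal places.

OR_MH = Σ(aᵢdᵢ/nᵢ) / Σ(bᵢcᵢ/nᵢ), where nᵢ is the stratum total.
Stratum 1 (2010–2014): n = 4570; a·d/n = 1313·1505/4570 = 432.3993; b·c/n = 230·1522/4570 = 76.5996
Stratum 2 (2015–2019): n = 4667; a·d/n = 1488·1042/4667 = 332.2254; b·c/n = 1453·684/4667 = 212.9531
OR_MH = (432.3993 + 332.2254) / (76.5996 + 212.9531) = 764.6248 / 289.5526 = 2.64071

2.64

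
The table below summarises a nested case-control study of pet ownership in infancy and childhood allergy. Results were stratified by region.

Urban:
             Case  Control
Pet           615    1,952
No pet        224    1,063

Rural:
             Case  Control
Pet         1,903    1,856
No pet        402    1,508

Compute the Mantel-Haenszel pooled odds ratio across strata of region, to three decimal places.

2.758

OR_MH = Σ(aᵢdᵢ/nᵢ) / Σ(bᵢcᵢ/nᵢ), where nᵢ is the stratum total.
Stratum 1 (Urban): n = 3854; a·d/n = 615·1063/3854 = 169.6277; b·c/n = 1952·224/3854 = 113.4530
Stratum 2 (Rural): n = 5669; a·d/n = 1903·1508/5669 = 506.2134; b·c/n = 1856·402/5669 = 131.6126
OR_MH = (169.6277 + 506.2134) / (113.4530 + 131.6126) = 675.8411 / 245.0657 = 2.75780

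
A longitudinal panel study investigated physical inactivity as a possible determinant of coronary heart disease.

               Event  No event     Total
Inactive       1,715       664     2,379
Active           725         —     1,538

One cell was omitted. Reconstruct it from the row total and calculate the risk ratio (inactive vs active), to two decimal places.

The missing cell is in the unexposed row: 1538 − 725 = 813.
So a = 1715, b = 664, c = 725, d = 813.
RR = [a/(a+b)] / [c/(c+d)] = (1715/2379) / (725/1538) = 0.72089/0.47139 = 1.52928

1.53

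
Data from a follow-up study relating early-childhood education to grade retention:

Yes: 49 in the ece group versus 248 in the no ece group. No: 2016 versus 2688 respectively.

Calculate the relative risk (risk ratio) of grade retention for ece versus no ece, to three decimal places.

From the description: a = 49, b = 2016, c = 248, d = 2688.
Risk in exposed = 49/2065 = 0.02373; risk in unexposed = 248/2936 = 0.08447.
RR = 0.02373 / 0.08447 = 0.28092
The risk is 72% lower among the exposed than among the unexposed.

0.281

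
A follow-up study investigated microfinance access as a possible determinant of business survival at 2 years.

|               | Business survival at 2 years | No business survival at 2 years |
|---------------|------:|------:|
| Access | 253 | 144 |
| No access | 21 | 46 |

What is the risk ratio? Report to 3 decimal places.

Cells: a = 253, b = 144, c = 21, d = 46.
Risk in exposed = 253/397 = 0.63728; risk in unexposed = 21/67 = 0.31343.
RR = 0.63728 / 0.31343 = 2.03323
The risk among the exposed is 2.03 times that among the unexposed.

2.033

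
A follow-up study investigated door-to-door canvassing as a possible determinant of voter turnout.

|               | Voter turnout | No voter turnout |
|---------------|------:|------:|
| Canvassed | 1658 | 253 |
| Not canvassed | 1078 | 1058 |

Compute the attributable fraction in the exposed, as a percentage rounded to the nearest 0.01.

Cells: a = 1658, b = 253, c = 1078, d = 1058.
Risk in exposed = 1658/1911 = 0.86761; risk in unexposed = 1078/2136 = 0.50468.
RR = 0.86761/0.50468 = 1.71912
AR% = (RR − 1)/RR × 100 = (1.71912 − 1)/1.71912 × 100 = 41.8307%

41.83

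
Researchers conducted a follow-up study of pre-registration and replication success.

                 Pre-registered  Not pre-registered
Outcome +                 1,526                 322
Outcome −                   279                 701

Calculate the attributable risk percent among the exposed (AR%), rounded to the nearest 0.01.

62.77

Reading the table with exposure as columns: a = 1526 (Pre-registered, case), b = 279 (Pre-registered, non-case), c = 322 (Not pre-registered, case), d = 701.
Risk in exposed = 1526/1805 = 0.84543; risk in unexposed = 322/1023 = 0.31476.
RR = 0.84543/0.31476 = 2.68594
AR% = (RR − 1)/RR × 100 = (2.68594 − 1)/2.68594 × 100 = 62.7692%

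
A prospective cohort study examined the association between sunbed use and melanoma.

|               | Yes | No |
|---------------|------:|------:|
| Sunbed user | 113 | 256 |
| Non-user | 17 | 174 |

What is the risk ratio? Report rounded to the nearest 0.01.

3.44

Cells: a = 113, b = 256, c = 17, d = 174.
Risk in exposed = 113/369 = 0.30623; risk in unexposed = 17/191 = 0.08901.
RR = 0.30623 / 0.08901 = 3.44062
The risk among the exposed is 3.44 times that among the unexposed.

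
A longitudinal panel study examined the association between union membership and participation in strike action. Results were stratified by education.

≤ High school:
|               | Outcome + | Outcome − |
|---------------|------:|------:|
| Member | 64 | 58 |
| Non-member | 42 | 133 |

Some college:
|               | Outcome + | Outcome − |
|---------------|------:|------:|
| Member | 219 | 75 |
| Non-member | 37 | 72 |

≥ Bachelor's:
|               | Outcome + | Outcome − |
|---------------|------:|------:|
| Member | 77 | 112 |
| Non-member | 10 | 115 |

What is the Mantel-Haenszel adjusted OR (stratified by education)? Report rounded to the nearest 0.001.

5.145

OR_MH = Σ(aᵢdᵢ/nᵢ) / Σ(bᵢcᵢ/nᵢ), where nᵢ is the stratum total.
Stratum 1 (≤ High school): n = 297; a·d/n = 64·133/297 = 28.6599; b·c/n = 58·42/297 = 8.2020
Stratum 2 (Some college): n = 403; a·d/n = 219·72/403 = 39.1266; b·c/n = 75·37/403 = 6.8859
Stratum 3 (≥ Bachelor's): n = 314; a·d/n = 77·115/314 = 28.2006; b·c/n = 112·10/314 = 3.5669
OR_MH = (28.6599 + 39.1266 + 28.2006) / (8.2020 + 6.8859 + 3.5669) = 95.9871 / 18.6548 = 5.14545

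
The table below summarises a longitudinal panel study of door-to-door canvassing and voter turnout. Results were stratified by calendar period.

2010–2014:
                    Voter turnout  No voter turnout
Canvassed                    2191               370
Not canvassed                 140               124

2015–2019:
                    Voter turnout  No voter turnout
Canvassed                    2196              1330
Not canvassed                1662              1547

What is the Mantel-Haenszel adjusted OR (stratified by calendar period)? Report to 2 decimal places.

1.73

OR_MH = Σ(aᵢdᵢ/nᵢ) / Σ(bᵢcᵢ/nᵢ), where nᵢ is the stratum total.
Stratum 1 (2010–2014): n = 2825; a·d/n = 2191·124/2825 = 96.1713; b·c/n = 370·140/2825 = 18.3363
Stratum 2 (2015–2019): n = 6735; a·d/n = 2196·1547/6735 = 504.4116; b·c/n = 1330·1662/6735 = 328.2049
OR_MH = (96.1713 + 504.4116) / (18.3363 + 328.2049) = 600.5829 / 346.5412 = 1.73308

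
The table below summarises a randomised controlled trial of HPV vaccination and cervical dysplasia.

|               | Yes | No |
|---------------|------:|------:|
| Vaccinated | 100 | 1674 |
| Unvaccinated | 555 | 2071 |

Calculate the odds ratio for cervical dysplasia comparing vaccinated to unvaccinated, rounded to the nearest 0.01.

Cells: a = 100, b = 1674, c = 555, d = 2071.
OR = (a·d)/(b·c) = (100 × 2071) / (1674 × 555) = 207100 / 929070 = 0.22291
Exposure is associated with lower odds of cervical dysplasia (OR = 0.22 < 1).

0.22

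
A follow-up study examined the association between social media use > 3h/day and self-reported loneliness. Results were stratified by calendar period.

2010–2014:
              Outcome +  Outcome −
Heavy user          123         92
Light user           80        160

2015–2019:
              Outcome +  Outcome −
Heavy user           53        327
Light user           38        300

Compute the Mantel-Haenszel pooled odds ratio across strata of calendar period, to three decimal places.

1.953

OR_MH = Σ(aᵢdᵢ/nᵢ) / Σ(bᵢcᵢ/nᵢ), where nᵢ is the stratum total.
Stratum 1 (2010–2014): n = 455; a·d/n = 123·160/455 = 43.2527; b·c/n = 92·80/455 = 16.1758
Stratum 2 (2015–2019): n = 718; a·d/n = 53·300/718 = 22.1448; b·c/n = 327·38/718 = 17.3064
OR_MH = (43.2527 + 22.1448) / (16.1758 + 17.3064) = 65.3976 / 33.4822 = 1.95320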